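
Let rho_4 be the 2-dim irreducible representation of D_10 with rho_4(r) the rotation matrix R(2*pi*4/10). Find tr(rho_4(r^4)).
chi_{rho_4}(r^4) = 2*cos(2*pi*4*4/10) = -sqrt(5)/2 - 1/2

Justification: rho_4(r^4) is rotation by angle 2*pi*4*4/10, whose trace is 2*cos(2*pi*4*4/10) = -sqrt(5)/2 - 1/2.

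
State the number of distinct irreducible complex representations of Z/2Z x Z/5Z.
10

Derivation: The number of irreducible complex representations of a finite group equals its number of conjugacy classes. Z/2Z x Z/5Z is abelian of order 10, so every element is its own conjugacy class: 10 classes, so Z/2Z x Z/5Z (order 10) has exactly 10 irreducible complex representations.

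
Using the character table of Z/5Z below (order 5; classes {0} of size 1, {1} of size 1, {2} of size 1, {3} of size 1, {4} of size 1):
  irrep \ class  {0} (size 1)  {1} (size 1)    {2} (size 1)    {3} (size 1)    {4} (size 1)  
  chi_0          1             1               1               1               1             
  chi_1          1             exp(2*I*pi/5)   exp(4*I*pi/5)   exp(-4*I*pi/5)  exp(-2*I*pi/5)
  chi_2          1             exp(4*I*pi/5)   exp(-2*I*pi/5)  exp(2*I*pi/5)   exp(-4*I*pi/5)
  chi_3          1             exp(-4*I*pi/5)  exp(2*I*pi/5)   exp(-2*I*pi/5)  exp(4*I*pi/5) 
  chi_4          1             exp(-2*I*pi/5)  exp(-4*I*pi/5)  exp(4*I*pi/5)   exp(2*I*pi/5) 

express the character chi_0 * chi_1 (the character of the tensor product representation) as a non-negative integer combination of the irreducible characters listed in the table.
chi_0 tensor chi_1 = chi_1 (all other irreducibles have multiplicity 0).

The character of a tensor product is the pointwise product (chi_0 * chi_1)(C) = chi_0(C) * chi_1(C):
  {0}: (1)*(1), {1}: (1)*(exp(2*I*pi/5)), {2}: (1)*(exp(4*I*pi/5)), {3}: (1)*(exp(-4*I*pi/5)), {4}: (1)*(exp(-2*I*pi/5))
so (chi_0 * chi_1) takes values
  {0} -> 1, {1} -> exp(2*I*pi/5), {2} -> exp(4*I*pi/5), {3} -> exp(-4*I*pi/5), {4} -> exp(-2*I*pi/5).
Now take the inner product of this character with each irreducible chi from the table, <chi_0*chi_1, chi> = (1/5) sum_C |C| (chi_0*chi_1)(C) conj(chi(C)):
  <chi_0*chi_1, chi_0> = (1/5)[1*(1)*conj(1) + 1*(exp(2*I*pi/5))*conj(1) + 1*(exp(4*I*pi/5))*conj(1) + 1*(exp(-4*I*pi/5))*conj(1) + 1*(exp(-2*I*pi/5))*conj(1)]
      = (1/5)[(1) + (exp(2*I*pi/5)) + (exp(4*I*pi/5)) + (exp(-4*I*pi/5)) + (exp(-2*I*pi/5))] = 0/5 = 0
  <chi_0*chi_1, chi_1> = (1/5)[1*(1)*conj(1) + 1*(exp(2*I*pi/5))*conj(exp(2*I*pi/5)) + 1*(exp(4*I*pi/5))*conj(exp(4*I*pi/5)) + 1*(exp(-4*I*pi/5))*conj(exp(-4*I*pi/5)) + 1*(exp(-2*I*pi/5))*conj(exp(-2*I*pi/5))]
      = (1/5)[(1) + (1) + (1) + (1) + (1)] = 5/5 = 1
  <chi_0*chi_1, chi_2> = (1/5)[1*(1)*conj(1) + 1*(exp(2*I*pi/5))*conj(exp(4*I*pi/5)) + 1*(exp(4*I*pi/5))*conj(exp(-2*I*pi/5)) + 1*(exp(-4*I*pi/5))*conj(exp(2*I*pi/5)) + 1*(exp(-2*I*pi/5))*conj(exp(-4*I*pi/5))]
      = (1/5)[(1) + (exp(-2*I*pi/5)) + (exp(-4*I*pi/5)) + (exp(4*I*pi/5)) + (exp(2*I*pi/5))] = 0/5 = 0
  <chi_0*chi_1, chi_3> = (1/5)[1*(1)*conj(1) + 1*(exp(2*I*pi/5))*conj(exp(-4*I*pi/5)) + 1*(exp(4*I*pi/5))*conj(exp(2*I*pi/5)) + 1*(exp(-4*I*pi/5))*conj(exp(-2*I*pi/5)) + 1*(exp(-2*I*pi/5))*conj(exp(4*I*pi/5))]
      = (1/5)[(1) + (exp(-4*I*pi/5)) + (exp(2*I*pi/5)) + (exp(-2*I*pi/5)) + (exp(4*I*pi/5))] = 0/5 = 0
  <chi_0*chi_1, chi_4> = (1/5)[1*(1)*conj(1) + 1*(exp(2*I*pi/5))*conj(exp(-2*I*pi/5)) + 1*(exp(4*I*pi/5))*conj(exp(-4*I*pi/5)) + 1*(exp(-4*I*pi/5))*conj(exp(4*I*pi/5)) + 1*(exp(-2*I*pi/5))*conj(exp(2*I*pi/5))]
      = (1/5)[(1) + (exp(4*I*pi/5)) + (exp(-2*I*pi/5)) + (exp(2*I*pi/5)) + (exp(-4*I*pi/5))] = 0/5 = 0
(Exp terms are combined using exp(i*s)*conj(exp(i*t)) = exp(i*(s-t)), and sums of them are collapsed using the identity that for every m > 1 the m distinct m-th roots of unity sum to 0, e.g. 1 + exp(2*I*pi/3) + exp(-2*I*pi/3) = 0.)
Hence the multiplicities are chi_1: 1. Dimension check: dim(chi_0)*dim(chi_1) = 1*1 = 1 and sum (mult * dim) = 1*1 = 1.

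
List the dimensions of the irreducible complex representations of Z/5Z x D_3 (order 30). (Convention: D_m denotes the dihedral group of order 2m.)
Dimensions: 1, 1, 1, 1, 1, 1, 1, 1, 1, 1, 2, 2, 2, 2, 2

There are 15 irreducibles (= number of conjugacy classes). Their dimensions d_i satisfy sum d_i^2 = |G| = 30: 1 + 1 + 1 + 1 + 1 + 1 + 1 + 1 + 1 + 1 + 4 + 4 + 4 + 4 + 4 = 30. (For the product with Z/5Z: each of the 5 1-dim characters of Z/5Z tensors with each irrep of D_3, giving 5 copies of each D_3-dimension.)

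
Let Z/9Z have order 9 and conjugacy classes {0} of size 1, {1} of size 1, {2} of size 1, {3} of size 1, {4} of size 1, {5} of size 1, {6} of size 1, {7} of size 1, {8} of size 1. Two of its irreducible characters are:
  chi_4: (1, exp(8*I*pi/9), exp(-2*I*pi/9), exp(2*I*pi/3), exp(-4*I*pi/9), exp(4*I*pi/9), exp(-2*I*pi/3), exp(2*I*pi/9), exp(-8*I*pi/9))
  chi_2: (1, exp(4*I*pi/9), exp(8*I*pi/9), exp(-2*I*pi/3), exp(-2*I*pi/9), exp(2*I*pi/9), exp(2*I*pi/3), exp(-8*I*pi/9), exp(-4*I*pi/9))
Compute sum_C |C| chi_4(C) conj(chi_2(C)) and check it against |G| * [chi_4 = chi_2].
Sum = 0; so <chi_4, chi_2> = 0 (distinct irreducibles are orthogonal).

Solution. Compute term by term over conjugacy classes (|C| * chi_4(C) * conj(chi_2(C))):
  1*(1)*conj(1) + 1*(exp(8*I*pi/9))*conj(exp(4*I*pi/9)) + 1*(exp(-2*I*pi/9))*conj(exp(8*I*pi/9)) + 1*(exp(2*I*pi/3))*conj(exp(-2*I*pi/3)) + 1*(exp(-4*I*pi/9))*conj(exp(-2*I*pi/9)) + 1*(exp(4*I*pi/9))*conj(exp(2*I*pi/9)) + 1*(exp(-2*I*pi/3))*conj(exp(2*I*pi/3)) + 1*(exp(2*I*pi/9))*conj(exp(-8*I*pi/9)) + 1*(exp(-8*I*pi/9))*conj(exp(-4*I*pi/9))
  = (1) + (exp(4*I*pi/9)) + (exp(8*I*pi/9)) + (exp(-2*I*pi/3)) + (exp(-2*I*pi/9)) + (exp(2*I*pi/9)) + (exp(2*I*pi/3)) + (exp(-8*I*pi/9)) + (exp(-4*I*pi/9))
  = 0.
(Exp terms are combined using exp(i*s)*conj(exp(i*t)) = exp(i*(s-t)), and sums of them are collapsed using the identity that for every m > 1 the m distinct m-th roots of unity sum to 0, e.g. 1 + exp(2*I*pi/3) + exp(-2*I*pi/3) = 0.)
Dividing by |G| = 9 gives 0/9 = 0, matching the row-orthogonality relation <chi_4, chi_2> = [chi_4 = chi_2].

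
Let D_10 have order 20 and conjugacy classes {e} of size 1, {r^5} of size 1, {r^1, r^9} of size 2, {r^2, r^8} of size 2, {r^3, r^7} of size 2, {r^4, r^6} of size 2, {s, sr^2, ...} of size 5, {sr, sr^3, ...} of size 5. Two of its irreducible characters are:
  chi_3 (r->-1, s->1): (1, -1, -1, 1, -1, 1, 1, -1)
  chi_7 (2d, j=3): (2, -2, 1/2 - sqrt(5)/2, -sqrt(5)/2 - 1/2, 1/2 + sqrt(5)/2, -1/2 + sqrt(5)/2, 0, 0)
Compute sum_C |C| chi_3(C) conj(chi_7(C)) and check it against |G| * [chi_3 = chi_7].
Sum = 0; so <chi_3, chi_7> = 0 (distinct irreducibles are orthogonal).

Details: Compute term by term over conjugacy classes (|C| * chi_3(C) * conj(chi_7(C))):
  1*(1)*conj(2) + 1*(-1)*conj(-2) + 2*(-1)*conj(1/2 - sqrt(5)/2) + 2*(1)*conj(-sqrt(5)/2 - 1/2) + 2*(-1)*conj(1/2 + sqrt(5)/2) + 2*(1)*conj(-1/2 + sqrt(5)/2) + 5*(1)*conj(0) + 5*(-1)*conj(0)
  = (2) + (2) + (-1 + sqrt(5)) + (-sqrt(5) - 1) + (-sqrt(5) - 1) + (-1 + sqrt(5)) + (0) + (0)
  = 0.
Dividing by |G| = 20 gives 0/20 = 0, matching the row-orthogonality relation <chi_3, chi_7> = [chi_3 = chi_7].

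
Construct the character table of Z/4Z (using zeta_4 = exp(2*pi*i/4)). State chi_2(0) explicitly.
Character table of Z/4Z (irreps indexed chi_0,...,chi_3 with chi_k(m) = zeta_4^(k*m), zeta_4 = exp(2*pi*i/4)):
  irrep \ class  {0} (size 1)  {1} (size 1)  {2} (size 1)  {3} (size 1)
  chi_0          1             1             1             1           
  chi_1          1             I             -1            -I          
  chi_2          1             -1            1             -1          
  chi_3          1             -I            -1            I           

Spot check: chi_2(0) = zeta_4^(2*0) = zeta_4^0 = 1.

Derivation: Z/4Z is abelian, so all 4 irreducible complex representations are 1-dimensional. They are given by chi_k(m) = zeta_4^(k*m) for k = 0,...,3. Row orthogonality: sum_m chi_k(m) conj(chi_l(m)) = 4 * [k = l].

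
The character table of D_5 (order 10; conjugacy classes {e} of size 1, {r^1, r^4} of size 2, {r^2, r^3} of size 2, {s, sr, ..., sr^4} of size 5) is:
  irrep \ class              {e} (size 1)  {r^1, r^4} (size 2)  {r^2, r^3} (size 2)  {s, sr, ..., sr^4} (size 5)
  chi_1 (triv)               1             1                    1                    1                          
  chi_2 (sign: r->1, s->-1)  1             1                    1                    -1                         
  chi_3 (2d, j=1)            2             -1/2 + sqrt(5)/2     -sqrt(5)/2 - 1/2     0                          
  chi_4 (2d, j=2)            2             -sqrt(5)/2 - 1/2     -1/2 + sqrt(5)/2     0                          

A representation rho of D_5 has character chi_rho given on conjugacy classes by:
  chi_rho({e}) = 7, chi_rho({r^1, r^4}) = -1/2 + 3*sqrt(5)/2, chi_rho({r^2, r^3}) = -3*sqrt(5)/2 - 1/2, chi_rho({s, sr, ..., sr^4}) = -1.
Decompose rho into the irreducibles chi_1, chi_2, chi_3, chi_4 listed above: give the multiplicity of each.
Multiplicities: chi_1: 0, chi_2: 1, chi_3: 3, chi_4: 0.

Reasoning: Use <chi_rho, chi> = (1/|G|) sum_C |C| * chi_rho(C) * conj(chi(C)) with |G| = 10 for each irreducible chi in the table:
  <chi_rho, chi_1> = (1/10)[1*(7)*conj(1) + 2*(-1/2 + 3*sqrt(5)/2)*conj(1) + 2*(-3*sqrt(5)/2 - 1/2)*conj(1) + 5*(-1)*conj(1)]
      = (1/10)[(7) + (-1 + 3*sqrt(5)) + (-3*sqrt(5) - 1) + (-5)] = 0/10 = 0
  <chi_rho, chi_2> = (1/10)[1*(7)*conj(1) + 2*(-1/2 + 3*sqrt(5)/2)*conj(1) + 2*(-3*sqrt(5)/2 - 1/2)*conj(1) + 5*(-1)*conj(-1)]
      = (1/10)[(7) + (-1 + 3*sqrt(5)) + (-3*sqrt(5) - 1) + (5)] = 10/10 = 1
  <chi_rho, chi_3> = (1/10)[1*(7)*conj(2) + 2*(-1/2 + 3*sqrt(5)/2)*conj(-1/2 + sqrt(5)/2) + 2*(-3*sqrt(5)/2 - 1/2)*conj(-sqrt(5)/2 - 1/2) + 5*(-1)*conj(0)]
      = (1/10)[(14) + (8 - 2*sqrt(5)) + (2*sqrt(5) + 8) + (0)] = 30/10 = 3
  <chi_rho, chi_4> = (1/10)[1*(7)*conj(2) + 2*(-1/2 + 3*sqrt(5)/2)*conj(-sqrt(5)/2 - 1/2) + 2*(-3*sqrt(5)/2 - 1/2)*conj(-1/2 + sqrt(5)/2) + 5*(-1)*conj(0)]
      = (1/10)[(14) + (-7 - sqrt(5)) + (-7 + sqrt(5)) + (0)] = 0/10 = 0
Dimension check: dim(rho) = sum (mult * dim) = 0*1 + 1*1 + 3*2 + 0*2 = 7 = chi_rho(e) = 7.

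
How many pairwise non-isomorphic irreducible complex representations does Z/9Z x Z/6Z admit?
54

Reasoning: The number of irreducible complex representations of a finite group equals its number of conjugacy classes. Z/9Z x Z/6Z is abelian of order 54, so every element is its own conjugacy class: 54 classes, so Z/9Z x Z/6Z (order 54) has exactly 54 irreducible complex representations.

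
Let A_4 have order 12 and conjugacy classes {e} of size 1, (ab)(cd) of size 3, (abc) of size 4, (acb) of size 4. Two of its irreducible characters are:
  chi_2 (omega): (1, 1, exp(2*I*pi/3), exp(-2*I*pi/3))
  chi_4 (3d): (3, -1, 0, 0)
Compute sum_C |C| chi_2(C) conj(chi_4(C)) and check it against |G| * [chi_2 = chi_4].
Sum = 0; so <chi_2, chi_4> = 0 (distinct irreducibles are orthogonal).

Reasoning: Compute term by term over conjugacy classes (|C| * chi_2(C) * conj(chi_4(C))):
  1*(1)*conj(3) + 3*(1)*conj(-1) + 4*(exp(2*I*pi/3))*conj(0) + 4*(exp(-2*I*pi/3))*conj(0)
  = (3) + (-3) + (0) + (0)
  = 0.
(Exp terms are combined using exp(i*s)*conj(exp(i*t)) = exp(i*(s-t)), and sums of them are collapsed using the identity that for every m > 1 the m distinct m-th roots of unity sum to 0, e.g. 1 + exp(2*I*pi/3) + exp(-2*I*pi/3) = 0.)
Dividing by |G| = 12 gives 0/12 = 0, matching the row-orthogonality relation <chi_2, chi_4> = [chi_2 = chi_4].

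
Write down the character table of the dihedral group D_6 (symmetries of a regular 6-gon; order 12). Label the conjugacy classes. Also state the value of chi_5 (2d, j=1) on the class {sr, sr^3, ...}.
Conjugacy classes: {e} of size 1, {r^3} of size 1, {r^1, r^5} of size 2, {r^2, r^4} of size 2, {s, sr^2, ...} of size 3, {sr, sr^3, ...} of size 3.
Character table:
  irrep \ class              {e} (size 1)  {r^3} (size 1)  {r^1, r^5} (size 2)  {r^2, r^4} (size 2)  {s, sr^2, ...} (size 3)  {sr, sr^3, ...} (size 3)
  chi_1 (triv)               1             1               1                    1                    1                        1                       
  chi_2 (sign: r->1, s->-1)  1             1               1                    1                    -1                       -1                      
  chi_3 (r->-1, s->1)        1             -1              -1                   1                    1                        -1                      
  chi_4 (r->-1, s->-1)       1             -1              -1                   1                    -1                       1                       
  chi_5 (2d, j=1)            2             -2              1                    -1                   0                        0                       
  chi_6 (2d, j=2)            2             2               -1                   -1                   0                        0                       

Spot check: chi_5 (2d, j=1) on {sr, sr^3, ...} = 0.

Derivation: D_6 has order 2*6 = 12 with 6 conjugacy classes, hence 6 irreducibles. Sum of squared dims 1 + 1 + 1 + 1 + 4 + 4 = 12 = |G|. Linear characters come from the abelianisation; the 2-dimensional irreps have character r^k -> 2*cos(2*pi*j*k/6), reflections -> 0.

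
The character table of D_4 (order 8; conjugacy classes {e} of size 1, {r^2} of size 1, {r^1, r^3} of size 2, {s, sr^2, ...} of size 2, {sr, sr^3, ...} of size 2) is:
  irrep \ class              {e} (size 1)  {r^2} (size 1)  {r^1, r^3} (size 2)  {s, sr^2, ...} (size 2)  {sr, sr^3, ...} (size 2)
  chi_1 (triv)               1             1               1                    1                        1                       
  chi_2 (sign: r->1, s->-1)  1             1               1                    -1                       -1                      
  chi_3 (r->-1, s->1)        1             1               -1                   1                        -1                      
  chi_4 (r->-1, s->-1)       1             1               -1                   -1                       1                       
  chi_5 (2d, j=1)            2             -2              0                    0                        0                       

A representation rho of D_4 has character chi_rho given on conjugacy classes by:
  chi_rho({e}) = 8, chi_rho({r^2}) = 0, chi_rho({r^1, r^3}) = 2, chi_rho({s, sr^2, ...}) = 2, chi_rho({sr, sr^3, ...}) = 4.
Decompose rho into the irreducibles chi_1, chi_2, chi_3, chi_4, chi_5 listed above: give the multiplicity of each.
Multiplicities: chi_1: 3, chi_2: 0, chi_3: 0, chi_4: 1, chi_5: 2.

Proof sketch: Use <chi_rho, chi> = (1/|G|) sum_C |C| * chi_rho(C) * conj(chi(C)) with |G| = 8 for each irreducible chi in the table:
  <chi_rho, chi_1> = (1/8)[1*(8)*conj(1) + 1*(0)*conj(1) + 2*(2)*conj(1) + 2*(2)*conj(1) + 2*(4)*conj(1)]
      = (1/8)[(8) + (0) + (4) + (4) + (8)] = 24/8 = 3
  <chi_rho, chi_2> = (1/8)[1*(8)*conj(1) + 1*(0)*conj(1) + 2*(2)*conj(1) + 2*(2)*conj(-1) + 2*(4)*conj(-1)]
      = (1/8)[(8) + (0) + (4) + (-4) + (-8)] = 0/8 = 0
  <chi_rho, chi_3> = (1/8)[1*(8)*conj(1) + 1*(0)*conj(1) + 2*(2)*conj(-1) + 2*(2)*conj(1) + 2*(4)*conj(-1)]
      = (1/8)[(8) + (0) + (-4) + (4) + (-8)] = 0/8 = 0
  <chi_rho, chi_4> = (1/8)[1*(8)*conj(1) + 1*(0)*conj(1) + 2*(2)*conj(-1) + 2*(2)*conj(-1) + 2*(4)*conj(1)]
      = (1/8)[(8) + (0) + (-4) + (-4) + (8)] = 8/8 = 1
  <chi_rho, chi_5> = (1/8)[1*(8)*conj(2) + 1*(0)*conj(-2) + 2*(2)*conj(0) + 2*(2)*conj(0) + 2*(4)*conj(0)]
      = (1/8)[(16) + (0) + (0) + (0) + (0)] = 16/8 = 2
Dimension check: dim(rho) = sum (mult * dim) = 3*1 + 0*1 + 0*1 + 1*1 + 2*2 = 8 = chi_rho(e) = 8.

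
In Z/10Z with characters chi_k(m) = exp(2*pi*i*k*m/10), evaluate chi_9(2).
chi_9(2) = zeta_10^18 = exp(-2*I*pi/5)

Solution. chi_9(2) = zeta_10^(9*2) = zeta_10^18. Since zeta_10^10 = 1, this equals zeta_10^8 = exp(2*pi*i*8/10) = exp(-2*I*pi/5).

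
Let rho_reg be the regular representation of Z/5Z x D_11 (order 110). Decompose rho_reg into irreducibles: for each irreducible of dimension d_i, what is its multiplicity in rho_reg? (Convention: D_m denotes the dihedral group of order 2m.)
Each irreducible V_i of dimension d_i appears with multiplicity d_i, i.e. rho_reg = (direct sum over all irreducibles V_i) d_i V_i. The irreducible dimensions for Z/5Z x D_11 are 1, 1, 1, 1, 1, 1, 1, 1, 1, 1, 2, 2, 2, 2, 2, 2, 2, 2, 2, 2, 2, 2, 2, 2, 2, 2, 2, 2, 2, 2, 2, 2, 2, 2, 2: 10 irreducibles of dimension 1, each with multiplicity 1; 25 irreducibles of dimension 2, each with multiplicity 2. Total dimension 10*1*1 + 25*2*2 = 110 = |G|.

Solution. General theorem: in the regular representation of a finite group G, each irreducible appears with multiplicity equal to its dimension. Check: dim(rho_reg) = sum d_i^2 = 1 + 1 + 1 + 1 + 1 + 1 + 1 + 1 + 1 + 1 + 4 + 4 + 4 + 4 + 4 + 4 + 4 + 4 + 4 + 4 + 4 + 4 + 4 + 4 + 4 + 4 + 4 + 4 + 4 + 4 + 4 + 4 + 4 + 4 + 4 = 110 = |G|.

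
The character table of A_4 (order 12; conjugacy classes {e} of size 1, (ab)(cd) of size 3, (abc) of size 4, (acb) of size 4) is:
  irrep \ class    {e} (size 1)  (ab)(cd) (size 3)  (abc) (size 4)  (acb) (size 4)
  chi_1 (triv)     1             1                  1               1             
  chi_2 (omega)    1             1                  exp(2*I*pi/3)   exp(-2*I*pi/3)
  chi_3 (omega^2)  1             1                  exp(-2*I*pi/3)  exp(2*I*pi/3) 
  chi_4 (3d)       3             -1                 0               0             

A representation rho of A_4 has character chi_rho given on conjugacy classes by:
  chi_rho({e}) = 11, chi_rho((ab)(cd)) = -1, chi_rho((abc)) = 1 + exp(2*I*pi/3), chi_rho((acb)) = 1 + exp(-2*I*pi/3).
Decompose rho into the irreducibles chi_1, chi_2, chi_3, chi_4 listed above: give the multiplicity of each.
Multiplicities: chi_1: 1, chi_2: 1, chi_3: 0, chi_4: 3.

Solution. Use <chi_rho, chi> = (1/|G|) sum_C |C| * chi_rho(C) * conj(chi(C)) with |G| = 12 for each irreducible chi in the table:
  <chi_rho, chi_1> = (1/12)[1*(11)*conj(1) + 3*(-1)*conj(1) + 4*(1 + exp(2*I*pi/3))*conj(1) + 4*(1 + exp(-2*I*pi/3))*conj(1)]
      = (1/12)[(11) + (-3) + (4 + 4*exp(2*I*pi/3)) + (4 + 4*exp(-2*I*pi/3))] = 12/12 = 1
  <chi_rho, chi_2> = (1/12)[1*(11)*conj(1) + 3*(-1)*conj(1) + 4*(1 + exp(2*I*pi/3))*conj(exp(2*I*pi/3)) + 4*(1 + exp(-2*I*pi/3))*conj(exp(-2*I*pi/3))]
      = (1/12)[(11) + (-3) + (4 + 4*exp(-2*I*pi/3)) + (4 + 4*exp(2*I*pi/3))] = 12/12 = 1
  <chi_rho, chi_3> = (1/12)[1*(11)*conj(1) + 3*(-1)*conj(1) + 4*(1 + exp(2*I*pi/3))*conj(exp(-2*I*pi/3)) + 4*(1 + exp(-2*I*pi/3))*conj(exp(2*I*pi/3))]
      = (1/12)[(11) + (-3) + (-4) + (-4)] = 0/12 = 0
  <chi_rho, chi_4> = (1/12)[1*(11)*conj(3) + 3*(-1)*conj(-1) + 4*(1 + exp(2*I*pi/3))*conj(0) + 4*(1 + exp(-2*I*pi/3))*conj(0)]
      = (1/12)[(33) + (3) + (0) + (0)] = 36/12 = 3
(Exp terms are combined using exp(i*s)*conj(exp(i*t)) = exp(i*(s-t)), and sums of them are collapsed using the identity that for every m > 1 the m distinct m-th roots of unity sum to 0, e.g. 1 + exp(2*I*pi/3) + exp(-2*I*pi/3) = 0.)
Dimension check: dim(rho) = sum (mult * dim) = 1*1 + 1*1 + 0*1 + 3*3 = 11 = chi_rho(e) = 11.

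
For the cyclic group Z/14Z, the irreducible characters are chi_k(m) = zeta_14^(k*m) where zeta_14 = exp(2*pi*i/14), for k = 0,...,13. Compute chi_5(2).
chi_5(2) = zeta_14^10 = exp(-4*I*pi/7)

Working: chi_5(2) = zeta_14^(5*2) = zeta_14^10. Since zeta_14^14 = 1, this equals zeta_14^10 = exp(2*pi*i*10/14) = exp(-4*I*pi/7).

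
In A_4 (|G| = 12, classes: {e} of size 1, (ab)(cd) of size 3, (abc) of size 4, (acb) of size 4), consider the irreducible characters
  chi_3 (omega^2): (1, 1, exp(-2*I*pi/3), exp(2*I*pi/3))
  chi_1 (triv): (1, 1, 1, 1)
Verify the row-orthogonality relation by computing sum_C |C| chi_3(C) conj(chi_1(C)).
Sum = 0; so <chi_3, chi_1> = 0 (distinct irreducibles are orthogonal).

Reasoning: Compute term by term over conjugacy classes (|C| * chi_3(C) * conj(chi_1(C))):
  1*(1)*conj(1) + 3*(1)*conj(1) + 4*(exp(-2*I*pi/3))*conj(1) + 4*(exp(2*I*pi/3))*conj(1)
  = (1) + (3) + (4*exp(-2*I*pi/3)) + (4*exp(2*I*pi/3))
  = 0.
(Exp terms are combined using exp(i*s)*conj(exp(i*t)) = exp(i*(s-t)), and sums of them are collapsed using the identity that for every m > 1 the m distinct m-th roots of unity sum to 0, e.g. 1 + exp(2*I*pi/3) + exp(-2*I*pi/3) = 0.)
Dividing by |G| = 12 gives 0/12 = 0, matching the row-orthogonality relation <chi_3, chi_1> = [chi_3 = chi_1].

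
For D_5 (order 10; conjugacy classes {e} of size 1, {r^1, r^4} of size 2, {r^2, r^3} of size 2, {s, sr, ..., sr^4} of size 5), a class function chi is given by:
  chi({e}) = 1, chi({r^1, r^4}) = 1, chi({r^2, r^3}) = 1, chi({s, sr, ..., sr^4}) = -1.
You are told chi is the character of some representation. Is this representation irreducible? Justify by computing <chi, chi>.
Irreducible: <chi, chi> = 1.

Working: <chi, chi> = (1/|G|) sum_C |C| * |chi(C)|^2 = (1/10)[1*|1|^2 + 2*|1|^2 + 2*|1|^2 + 5*|-1|^2]
  = (1/10)[(1) + (2) + (2) + (5)] = 10/10 = 1.
A character is irreducible iff <chi, chi> = 1, so this representation is irreducible.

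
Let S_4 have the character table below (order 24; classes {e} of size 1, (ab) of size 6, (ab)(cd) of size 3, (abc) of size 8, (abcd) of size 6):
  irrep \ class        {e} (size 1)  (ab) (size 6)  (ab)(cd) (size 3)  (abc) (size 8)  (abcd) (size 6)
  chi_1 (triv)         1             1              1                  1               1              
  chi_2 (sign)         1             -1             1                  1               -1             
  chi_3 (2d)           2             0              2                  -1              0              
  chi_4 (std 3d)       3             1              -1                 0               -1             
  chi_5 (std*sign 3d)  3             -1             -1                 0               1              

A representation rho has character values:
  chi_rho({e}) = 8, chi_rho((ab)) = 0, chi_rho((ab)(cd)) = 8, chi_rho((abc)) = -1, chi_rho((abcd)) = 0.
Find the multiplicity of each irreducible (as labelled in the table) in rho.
Multiplicities: chi_1: 1, chi_2: 1, chi_3: 3, chi_4: 0, chi_5: 0.

Justification: Use <chi_rho, chi> = (1/|G|) sum_C |C| * chi_rho(C) * conj(chi(C)) with |G| = 24 for each irreducible chi in the table:
  <chi_rho, chi_1> = (1/24)[1*(8)*conj(1) + 6*(0)*conj(1) + 3*(8)*conj(1) + 8*(-1)*conj(1) + 6*(0)*conj(1)]
      = (1/24)[(8) + (0) + (24) + (-8) + (0)] = 24/24 = 1
  <chi_rho, chi_2> = (1/24)[1*(8)*conj(1) + 6*(0)*conj(-1) + 3*(8)*conj(1) + 8*(-1)*conj(1) + 6*(0)*conj(-1)]
      = (1/24)[(8) + (0) + (24) + (-8) + (0)] = 24/24 = 1
  <chi_rho, chi_3> = (1/24)[1*(8)*conj(2) + 6*(0)*conj(0) + 3*(8)*conj(2) + 8*(-1)*conj(-1) + 6*(0)*conj(0)]
      = (1/24)[(16) + (0) + (48) + (8) + (0)] = 72/24 = 3
  <chi_rho, chi_4> = (1/24)[1*(8)*conj(3) + 6*(0)*conj(1) + 3*(8)*conj(-1) + 8*(-1)*conj(0) + 6*(0)*conj(-1)]
      = (1/24)[(24) + (0) + (-24) + (0) + (0)] = 0/24 = 0
  <chi_rho, chi_5> = (1/24)[1*(8)*conj(3) + 6*(0)*conj(-1) + 3*(8)*conj(-1) + 8*(-1)*conj(0) + 6*(0)*conj(1)]
      = (1/24)[(24) + (0) + (-24) + (0) + (0)] = 0/24 = 0
Dimension check: dim(rho) = sum (mult * dim) = 1*1 + 1*1 + 3*2 + 0*3 + 0*3 = 8 = chi_rho(e) = 8.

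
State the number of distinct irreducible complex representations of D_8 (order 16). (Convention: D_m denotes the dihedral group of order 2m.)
7

Why: The number of irreducible complex representations of a finite group equals its number of conjugacy classes. D_8 has 7 conjugacy classes (n/2 + 3 for n even), so D_8 (order 16) has exactly 7 irreducible complex representations.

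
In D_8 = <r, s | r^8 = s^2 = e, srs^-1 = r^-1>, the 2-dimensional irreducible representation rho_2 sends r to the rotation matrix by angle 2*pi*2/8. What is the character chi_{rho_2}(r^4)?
chi_{rho_2}(r^4) = 2*cos(2*pi*2*4/8) = 2

Derivation: rho_2(r^4) is rotation by angle 2*pi*2*4/8, whose trace is 2*cos(2*pi*2*4/8) = 2.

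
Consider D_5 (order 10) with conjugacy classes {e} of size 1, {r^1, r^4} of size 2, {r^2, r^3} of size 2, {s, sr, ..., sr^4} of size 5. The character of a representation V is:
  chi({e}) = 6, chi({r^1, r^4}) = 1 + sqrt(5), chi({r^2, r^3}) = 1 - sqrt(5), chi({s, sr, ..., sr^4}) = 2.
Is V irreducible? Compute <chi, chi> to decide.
Not irreducible (reducible): <chi, chi> = 8 > 1.

Working: <chi, chi> = (1/|G|) sum_C |C| * |chi(C)|^2 = (1/10)[1*|6|^2 + 2*|1 + sqrt(5)|^2 + 2*|1 - sqrt(5)|^2 + 5*|2|^2]
  = (1/10)[(36) + (4*sqrt(5) + 12) + (12 - 4*sqrt(5)) + (20)] = 80/10 = 8.
A character is irreducible iff <chi, chi> = 1, so this representation is reducible.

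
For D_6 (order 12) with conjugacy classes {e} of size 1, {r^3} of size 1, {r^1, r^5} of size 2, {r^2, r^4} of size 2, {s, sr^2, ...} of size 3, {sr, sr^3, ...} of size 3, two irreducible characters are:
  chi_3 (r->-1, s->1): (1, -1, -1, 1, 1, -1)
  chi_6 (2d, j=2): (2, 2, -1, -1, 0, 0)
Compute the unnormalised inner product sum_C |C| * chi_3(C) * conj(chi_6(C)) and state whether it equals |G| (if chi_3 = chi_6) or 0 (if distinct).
Sum = 0; so <chi_3, chi_6> = 0 (distinct irreducibles are orthogonal).

Derivation: Compute term by term over conjugacy classes (|C| * chi_3(C) * conj(chi_6(C))):
  1*(1)*conj(2) + 1*(-1)*conj(2) + 2*(-1)*conj(-1) + 2*(1)*conj(-1) + 3*(1)*conj(0) + 3*(-1)*conj(0)
  = (2) + (-2) + (2) + (-2) + (0) + (0)
  = 0.
Dividing by |G| = 12 gives 0/12 = 0, matching the row-orthogonality relation <chi_3, chi_6> = [chi_3 = chi_6].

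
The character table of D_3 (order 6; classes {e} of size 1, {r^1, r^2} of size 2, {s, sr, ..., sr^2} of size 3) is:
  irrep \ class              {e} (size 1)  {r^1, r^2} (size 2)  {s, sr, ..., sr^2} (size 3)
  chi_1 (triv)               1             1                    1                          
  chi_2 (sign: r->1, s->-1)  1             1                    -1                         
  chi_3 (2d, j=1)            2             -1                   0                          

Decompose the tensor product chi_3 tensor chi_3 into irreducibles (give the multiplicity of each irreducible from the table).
chi_3 tensor chi_3 = chi_1 + chi_2 + chi_3 (all other irreducibles have multiplicity 0).

Solution. The character of a tensor product is the pointwise product (chi_3 * chi_3)(C) = chi_3(C) * chi_3(C):
  {e}: (2)*(2), {r^1, r^2}: (-1)*(-1), {s, sr, ..., sr^2}: (0)*(0)
so (chi_3 * chi_3) takes values
  {e} -> 4, {r^1, r^2} -> 1, {s, sr, ..., sr^2} -> 0.
Now take the inner product of this character with each irreducible chi from the table, <chi_3*chi_3, chi> = (1/6) sum_C |C| (chi_3*chi_3)(C) conj(chi(C)):
  <chi_3*chi_3, chi_1> = (1/6)[1*(4)*conj(1) + 2*(1)*conj(1) + 3*(0)*conj(1)]
      = (1/6)[(4) + (2) + (0)] = 6/6 = 1
  <chi_3*chi_3, chi_2> = (1/6)[1*(4)*conj(1) + 2*(1)*conj(1) + 3*(0)*conj(-1)]
      = (1/6)[(4) + (2) + (0)] = 6/6 = 1
  <chi_3*chi_3, chi_3> = (1/6)[1*(4)*conj(2) + 2*(1)*conj(-1) + 3*(0)*conj(0)]
      = (1/6)[(8) + (-2) + (0)] = 6/6 = 1
Hence the multiplicities are chi_1: 1, chi_2: 1, chi_3: 1. Dimension check: dim(chi_3)*dim(chi_3) = 2*2 = 4 and sum (mult * dim) = 1*1 + 1*1 + 1*2 = 4.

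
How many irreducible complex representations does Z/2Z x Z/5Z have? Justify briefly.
10

Details: The number of irreducible complex representations of a finite group equals its number of conjugacy classes. Z/2Z x Z/5Z is abelian of order 10, so every element is its own conjugacy class: 10 classes, so Z/2Z x Z/5Z (order 10) has exactly 10 irreducible complex representations.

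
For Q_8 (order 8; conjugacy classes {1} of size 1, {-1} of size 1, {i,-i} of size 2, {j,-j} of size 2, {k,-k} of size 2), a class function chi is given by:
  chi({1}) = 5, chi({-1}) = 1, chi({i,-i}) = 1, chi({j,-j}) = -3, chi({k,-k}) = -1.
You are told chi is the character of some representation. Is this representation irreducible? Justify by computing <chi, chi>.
Not irreducible (reducible): <chi, chi> = 6 > 1.

Solution. <chi, chi> = (1/|G|) sum_C |C| * |chi(C)|^2 = (1/8)[1*|5|^2 + 1*|1|^2 + 2*|1|^2 + 2*|-3|^2 + 2*|-1|^2]
  = (1/8)[(25) + (1) + (2) + (18) + (2)] = 48/8 = 6.
A character is irreducible iff <chi, chi> = 1, so this representation is reducible.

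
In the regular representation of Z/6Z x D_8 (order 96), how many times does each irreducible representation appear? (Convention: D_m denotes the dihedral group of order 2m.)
Each irreducible V_i of dimension d_i appears with multiplicity d_i, i.e. rho_reg = (direct sum over all irreducibles V_i) d_i V_i. The irreducible dimensions for Z/6Z x D_8 are 1, 1, 1, 1, 1, 1, 1, 1, 1, 1, 1, 1, 1, 1, 1, 1, 1, 1, 1, 1, 1, 1, 1, 1, 2, 2, 2, 2, 2, 2, 2, 2, 2, 2, 2, 2, 2, 2, 2, 2, 2, 2: 24 irreducibles of dimension 1, each with multiplicity 1; 18 irreducibles of dimension 2, each with multiplicity 2. Total dimension 24*1*1 + 18*2*2 = 96 = |G|.

Working: General theorem: in the regular representation of a finite group G, each irreducible appears with multiplicity equal to its dimension. Check: dim(rho_reg) = sum d_i^2 = 1 + 1 + 1 + 1 + 1 + 1 + 1 + 1 + 1 + 1 + 1 + 1 + 1 + 1 + 1 + 1 + 1 + 1 + 1 + 1 + 1 + 1 + 1 + 1 + 4 + 4 + 4 + 4 + 4 + 4 + 4 + 4 + 4 + 4 + 4 + 4 + 4 + 4 + 4 + 4 + 4 + 4 = 96 = |G|.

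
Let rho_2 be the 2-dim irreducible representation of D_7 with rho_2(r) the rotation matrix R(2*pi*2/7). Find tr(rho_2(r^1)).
chi_{rho_2}(r^1) = 2*cos(2*pi*2*1/7) = -2*cos(3*pi/7)

Solution. rho_2(r^1) is rotation by angle 2*pi*2*1/7, whose trace is 2*cos(2*pi*2*1/7) = -2*cos(3*pi/7).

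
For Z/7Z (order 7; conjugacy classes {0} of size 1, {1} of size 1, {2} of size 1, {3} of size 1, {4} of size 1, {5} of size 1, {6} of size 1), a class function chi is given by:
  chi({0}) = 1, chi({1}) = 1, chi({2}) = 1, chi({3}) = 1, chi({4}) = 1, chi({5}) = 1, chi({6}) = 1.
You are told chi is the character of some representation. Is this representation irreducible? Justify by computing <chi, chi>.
Irreducible: <chi, chi> = 1.

Solution. <chi, chi> = (1/|G|) sum_C |C| * |chi(C)|^2 = (1/7)[1*|1|^2 + 1*|1|^2 + 1*|1|^2 + 1*|1|^2 + 1*|1|^2 + 1*|1|^2 + 1*|1|^2]
  = (1/7)[(1) + (1) + (1) + (1) + (1) + (1) + (1)] = 7/7 = 1.
(Exp terms are combined using exp(i*s)*conj(exp(i*t)) = exp(i*(s-t)), and sums of them are collapsed using the identity that for every m > 1 the m distinct m-th roots of unity sum to 0, e.g. 1 + exp(2*I*pi/3) + exp(-2*I*pi/3) = 0.)
A character is irreducible iff <chi, chi> = 1, so this representation is irreducible.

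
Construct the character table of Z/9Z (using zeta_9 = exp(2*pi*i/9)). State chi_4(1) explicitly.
Character table of Z/9Z (irreps indexed chi_0,...,chi_8 with chi_k(m) = zeta_9^(k*m), zeta_9 = exp(2*pi*i/9)):
  irrep \ class  {0} (size 1)  {1} (size 1)    {2} (size 1)    {3} (size 1)    {4} (size 1)    {5} (size 1)    {6} (size 1)    {7} (size 1)    {8} (size 1)  
  chi_0          1             1               1               1               1               1               1               1               1             
  chi_1          1             exp(2*I*pi/9)   exp(4*I*pi/9)   exp(2*I*pi/3)   exp(8*I*pi/9)   exp(-8*I*pi/9)  exp(-2*I*pi/3)  exp(-4*I*pi/9)  exp(-2*I*pi/9)
  chi_2          1             exp(4*I*pi/9)   exp(8*I*pi/9)   exp(-2*I*pi/3)  exp(-2*I*pi/9)  exp(2*I*pi/9)   exp(2*I*pi/3)   exp(-8*I*pi/9)  exp(-4*I*pi/9)
  chi_3          1             exp(2*I*pi/3)   exp(-2*I*pi/3)  1               exp(2*I*pi/3)   exp(-2*I*pi/3)  1               exp(2*I*pi/3)   exp(-2*I*pi/3)
  chi_4          1             exp(8*I*pi/9)   exp(-2*I*pi/9)  exp(2*I*pi/3)   exp(-4*I*pi/9)  exp(4*I*pi/9)   exp(-2*I*pi/3)  exp(2*I*pi/9)   exp(-8*I*pi/9)
  chi_5          1             exp(-8*I*pi/9)  exp(2*I*pi/9)   exp(-2*I*pi/3)  exp(4*I*pi/9)   exp(-4*I*pi/9)  exp(2*I*pi/3)   exp(-2*I*pi/9)  exp(8*I*pi/9) 
  chi_6          1             exp(-2*I*pi/3)  exp(2*I*pi/3)   1               exp(-2*I*pi/3)  exp(2*I*pi/3)   1               exp(-2*I*pi/3)  exp(2*I*pi/3) 
  chi_7          1             exp(-4*I*pi/9)  exp(-8*I*pi/9)  exp(2*I*pi/3)   exp(2*I*pi/9)   exp(-2*I*pi/9)  exp(-2*I*pi/3)  exp(8*I*pi/9)   exp(4*I*pi/9) 
  chi_8          1             exp(-2*I*pi/9)  exp(-4*I*pi/9)  exp(-2*I*pi/3)  exp(-8*I*pi/9)  exp(8*I*pi/9)   exp(2*I*pi/3)   exp(4*I*pi/9)   exp(2*I*pi/9) 

Spot check: chi_4(1) = zeta_9^(4*1) = zeta_9^4 = exp(8*I*pi/9).

Z/9Z is abelian, so all 9 irreducible complex representations are 1-dimensional. They are given by chi_k(m) = zeta_9^(k*m) for k = 0,...,8. Row orthogonality: sum_m chi_k(m) conj(chi_l(m)) = 9 * [k = l].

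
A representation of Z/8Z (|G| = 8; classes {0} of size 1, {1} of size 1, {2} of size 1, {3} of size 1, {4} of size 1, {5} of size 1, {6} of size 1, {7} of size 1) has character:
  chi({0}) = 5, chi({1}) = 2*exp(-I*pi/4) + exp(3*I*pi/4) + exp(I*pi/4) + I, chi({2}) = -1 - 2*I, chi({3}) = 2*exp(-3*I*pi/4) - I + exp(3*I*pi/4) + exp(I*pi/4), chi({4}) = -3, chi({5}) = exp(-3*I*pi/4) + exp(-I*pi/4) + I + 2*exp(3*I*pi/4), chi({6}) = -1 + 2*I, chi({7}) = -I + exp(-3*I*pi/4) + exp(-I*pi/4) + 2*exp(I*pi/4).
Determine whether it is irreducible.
Not irreducible (reducible): <chi, chi> = 7 > 1.

Justification: <chi, chi> = (1/|G|) sum_C |C| * |chi(C)|^2 = (1/8)[1*|5|^2 + 1*|2*exp(-I*pi/4) + exp(3*I*pi/4) + exp(I*pi/4) + I|^2 + 1*|-1 - 2*I|^2 + 1*|2*exp(-3*I*pi/4) - I + exp(3*I*pi/4) + exp(I*pi/4)|^2 + 1*|-3|^2 + 1*|exp(-3*I*pi/4) + exp(-I*pi/4) + I + 2*exp(3*I*pi/4)|^2 + 1*|-1 + 2*I|^2 + 1*|-I + exp(-3*I*pi/4) + exp(-I*pi/4) + 2*exp(I*pi/4)|^2]
  = (1/8)[(25) + (3) + (5) + (3) + (9) + (3) + (5) + (3)] = 56/8 = 7.
(Exp terms are combined using exp(i*s)*conj(exp(i*t)) = exp(i*(s-t)), and sums of them are collapsed using the identity that for every m > 1 the m distinct m-th roots of unity sum to 0, e.g. 1 + exp(2*I*pi/3) + exp(-2*I*pi/3) = 0.)
A character is irreducible iff <chi, chi> = 1, so this representation is reducible.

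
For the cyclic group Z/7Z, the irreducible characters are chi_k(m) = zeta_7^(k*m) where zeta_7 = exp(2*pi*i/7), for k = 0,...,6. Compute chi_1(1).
chi_1(1) = zeta_7^1 = exp(2*I*pi/7)

Derivation: chi_1(1) = zeta_7^(1*1) = zeta_7^1. Since zeta_7^7 = 1, this equals zeta_7^1 = exp(2*pi*i*1/7) = exp(2*I*pi/7).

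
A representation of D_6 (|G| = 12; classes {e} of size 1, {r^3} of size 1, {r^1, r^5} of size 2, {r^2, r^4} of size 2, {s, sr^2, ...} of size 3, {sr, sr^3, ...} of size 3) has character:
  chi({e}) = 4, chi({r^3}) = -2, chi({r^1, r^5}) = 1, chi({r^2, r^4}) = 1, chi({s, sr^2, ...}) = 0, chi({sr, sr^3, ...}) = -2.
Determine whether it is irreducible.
Not irreducible (reducible): <chi, chi> = 3 > 1.

Details: <chi, chi> = (1/|G|) sum_C |C| * |chi(C)|^2 = (1/12)[1*|4|^2 + 1*|-2|^2 + 2*|1|^2 + 2*|1|^2 + 3*|0|^2 + 3*|-2|^2]
  = (1/12)[(16) + (4) + (2) + (2) + (0) + (12)] = 36/12 = 3.
A character is irreducible iff <chi, chi> = 1, so this representation is reducible.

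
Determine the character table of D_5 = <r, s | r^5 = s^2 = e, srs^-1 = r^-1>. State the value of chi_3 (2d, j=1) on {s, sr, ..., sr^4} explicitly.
Conjugacy classes: {e} of size 1, {r^1, r^4} of size 2, {r^2, r^3} of size 2, {s, sr, ..., sr^4} of size 5.
Character table:
  irrep \ class              {e} (size 1)  {r^1, r^4} (size 2)  {r^2, r^3} (size 2)  {s, sr, ..., sr^4} (size 5)
  chi_1 (triv)               1             1                    1                    1                          
  chi_2 (sign: r->1, s->-1)  1             1                    1                    -1                         
  chi_3 (2d, j=1)            2             -1/2 + sqrt(5)/2     -sqrt(5)/2 - 1/2     0                          
  chi_4 (2d, j=2)            2             -sqrt(5)/2 - 1/2     -1/2 + sqrt(5)/2     0                          

Spot check: chi_3 (2d, j=1) on {s, sr, ..., sr^4} = 0.

Working: D_5 has order 2*5 = 10 with 4 conjugacy classes, hence 4 irreducibles. Sum of squared dims 1 + 1 + 4 + 4 = 10 = |G|. Linear characters come from the abelianisation; the 2-dimensional irreps have character r^k -> 2*cos(2*pi*j*k/5), reflections -> 0.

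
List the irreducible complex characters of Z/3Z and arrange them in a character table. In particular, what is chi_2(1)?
Character table of Z/3Z (irreps indexed chi_0,...,chi_2 with chi_k(m) = zeta_3^(k*m), zeta_3 = exp(2*pi*i/3)):
  irrep \ class  {0} (size 1)  {1} (size 1)    {2} (size 1)  
  chi_0          1             1               1             
  chi_1          1             exp(2*I*pi/3)   exp(-2*I*pi/3)
  chi_2          1             exp(-2*I*pi/3)  exp(2*I*pi/3) 

Spot check: chi_2(1) = zeta_3^(2*1) = zeta_3^2 = exp(-2*I*pi/3).

Details: Z/3Z is abelian, so all 3 irreducible complex representations are 1-dimensional. They are given by chi_k(m) = zeta_3^(k*m) for k = 0,...,2. Row orthogonality: sum_m chi_k(m) conj(chi_l(m)) = 3 * [k = l].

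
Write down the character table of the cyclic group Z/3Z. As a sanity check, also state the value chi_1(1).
Character table of Z/3Z (irreps indexed chi_0,...,chi_2 with chi_k(m) = zeta_3^(k*m), zeta_3 = exp(2*pi*i/3)):
  irrep \ class  {0} (size 1)  {1} (size 1)    {2} (size 1)  
  chi_0          1             1               1             
  chi_1          1             exp(2*I*pi/3)   exp(-2*I*pi/3)
  chi_2          1             exp(-2*I*pi/3)  exp(2*I*pi/3) 

Spot check: chi_1(1) = zeta_3^(1*1) = zeta_3^1 = exp(2*I*pi/3).

Reasoning: Z/3Z is abelian, so all 3 irreducible complex representations are 1-dimensional. They are given by chi_k(m) = zeta_3^(k*m) for k = 0,...,2. Row orthogonality: sum_m chi_k(m) conj(chi_l(m)) = 3 * [k = l].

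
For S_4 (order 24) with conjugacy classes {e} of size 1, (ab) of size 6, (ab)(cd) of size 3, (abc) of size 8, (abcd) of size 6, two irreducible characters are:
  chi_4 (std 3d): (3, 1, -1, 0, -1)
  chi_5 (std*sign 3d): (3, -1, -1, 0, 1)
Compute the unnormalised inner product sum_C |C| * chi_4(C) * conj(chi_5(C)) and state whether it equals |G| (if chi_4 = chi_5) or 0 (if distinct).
Sum = 0; so <chi_4, chi_5> = 0 (distinct irreducibles are orthogonal).

Working: Compute term by term over conjugacy classes (|C| * chi_4(C) * conj(chi_5(C))):
  1*(3)*conj(3) + 6*(1)*conj(-1) + 3*(-1)*conj(-1) + 8*(0)*conj(0) + 6*(-1)*conj(1)
  = (9) + (-6) + (3) + (0) + (-6)
  = 0.
Dividing by |G| = 24 gives 0/24 = 0, matching the row-orthogonality relation <chi_4, chi_5> = [chi_4 = chi_5].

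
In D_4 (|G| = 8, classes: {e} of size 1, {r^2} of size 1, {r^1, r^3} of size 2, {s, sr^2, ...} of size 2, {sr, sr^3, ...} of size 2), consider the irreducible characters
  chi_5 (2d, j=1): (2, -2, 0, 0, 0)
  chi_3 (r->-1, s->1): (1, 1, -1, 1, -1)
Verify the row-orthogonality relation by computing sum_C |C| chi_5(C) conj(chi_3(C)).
Sum = 0; so <chi_5, chi_3> = 0 (distinct irreducibles are orthogonal).

Argument: Compute term by term over conjugacy classes (|C| * chi_5(C) * conj(chi_3(C))):
  1*(2)*conj(1) + 1*(-2)*conj(1) + 2*(0)*conj(-1) + 2*(0)*conj(1) + 2*(0)*conj(-1)
  = (2) + (-2) + (0) + (0) + (0)
  = 0.
Dividing by |G| = 8 gives 0/8 = 0, matching the row-orthogonality relation <chi_5, chi_3> = [chi_5 = chi_3].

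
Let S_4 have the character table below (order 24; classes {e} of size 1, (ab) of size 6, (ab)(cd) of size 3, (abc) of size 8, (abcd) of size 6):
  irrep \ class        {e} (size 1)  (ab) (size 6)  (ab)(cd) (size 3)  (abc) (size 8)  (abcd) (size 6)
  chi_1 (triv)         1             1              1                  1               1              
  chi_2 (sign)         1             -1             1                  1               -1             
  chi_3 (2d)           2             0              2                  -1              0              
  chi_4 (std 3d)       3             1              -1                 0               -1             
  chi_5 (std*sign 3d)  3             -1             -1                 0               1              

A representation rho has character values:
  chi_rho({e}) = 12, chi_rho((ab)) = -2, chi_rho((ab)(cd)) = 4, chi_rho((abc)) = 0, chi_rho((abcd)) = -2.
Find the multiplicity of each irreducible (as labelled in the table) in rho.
Multiplicities: chi_1: 0, chi_2: 2, chi_3: 2, chi_4: 1, chi_5: 1.

Explanation: Use <chi_rho, chi> = (1/|G|) sum_C |C| * chi_rho(C) * conj(chi(C)) with |G| = 24 for each irreducible chi in the table:
  <chi_rho, chi_1> = (1/24)[1*(12)*conj(1) + 6*(-2)*conj(1) + 3*(4)*conj(1) + 8*(0)*conj(1) + 6*(-2)*conj(1)]
      = (1/24)[(12) + (-12) + (12) + (0) + (-12)] = 0/24 = 0
  <chi_rho, chi_2> = (1/24)[1*(12)*conj(1) + 6*(-2)*conj(-1) + 3*(4)*conj(1) + 8*(0)*conj(1) + 6*(-2)*conj(-1)]
      = (1/24)[(12) + (12) + (12) + (0) + (12)] = 48/24 = 2
  <chi_rho, chi_3> = (1/24)[1*(12)*conj(2) + 6*(-2)*conj(0) + 3*(4)*conj(2) + 8*(0)*conj(-1) + 6*(-2)*conj(0)]
      = (1/24)[(24) + (0) + (24) + (0) + (0)] = 48/24 = 2
  <chi_rho, chi_4> = (1/24)[1*(12)*conj(3) + 6*(-2)*conj(1) + 3*(4)*conj(-1) + 8*(0)*conj(0) + 6*(-2)*conj(-1)]
      = (1/24)[(36) + (-12) + (-12) + (0) + (12)] = 24/24 = 1
  <chi_rho, chi_5> = (1/24)[1*(12)*conj(3) + 6*(-2)*conj(-1) + 3*(4)*conj(-1) + 8*(0)*conj(0) + 6*(-2)*conj(1)]
      = (1/24)[(36) + (12) + (-12) + (0) + (-12)] = 24/24 = 1
Dimension check: dim(rho) = sum (mult * dim) = 0*1 + 2*1 + 2*2 + 1*3 + 1*3 = 12 = chi_rho(e) = 12.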